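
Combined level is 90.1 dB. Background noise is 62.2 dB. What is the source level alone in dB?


Given values:
  L_total = 90.1 dB, L_bg = 62.2 dB
Formula: L_source = 10 * log10(10^(L_total/10) - 10^(L_bg/10))
Convert to linear:
  10^(90.1/10) = 1023292992.2808
  10^(62.2/10) = 1659586.9074
Difference: 1023292992.2808 - 1659586.9074 = 1021633405.3734
L_source = 10 * log10(1021633405.3734) = 90.09

90.09 dB


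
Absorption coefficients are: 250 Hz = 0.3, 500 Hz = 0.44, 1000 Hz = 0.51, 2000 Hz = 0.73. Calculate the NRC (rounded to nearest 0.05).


Given values:
  a_250 = 0.3, a_500 = 0.44
  a_1000 = 0.51, a_2000 = 0.73
Formula: NRC = (a250 + a500 + a1000 + a2000) / 4
Sum = 0.3 + 0.44 + 0.51 + 0.73 = 1.98
NRC = 1.98 / 4 = 0.495
Rounded to nearest 0.05: 0.5

0.5


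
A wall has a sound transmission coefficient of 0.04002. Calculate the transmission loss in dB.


Given values:
  tau = 0.04002
Formula: TL = 10 * log10(1 / tau)
Compute 1 / tau = 1 / 0.04002 = 24.9875
Compute log10(24.9875) = 1.397723
TL = 10 * 1.397723 = 13.98

13.98 dB


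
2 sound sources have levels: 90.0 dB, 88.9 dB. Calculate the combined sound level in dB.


Formula: L_total = 10 * log10( sum(10^(Li/10)) )
  Source 1: 10^(90.0/10) = 1000000000.0
  Source 2: 10^(88.9/10) = 776247116.6287
Sum of linear values = 1776247116.6287
L_total = 10 * log10(1776247116.6287) = 92.5

92.5 dB


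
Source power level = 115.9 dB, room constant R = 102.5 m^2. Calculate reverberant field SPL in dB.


Given values:
  Lw = 115.9 dB, R = 102.5 m^2
Formula: SPL = Lw + 10 * log10(4 / R)
Compute 4 / R = 4 / 102.5 = 0.039024
Compute 10 * log10(0.039024) = -14.0867
SPL = 115.9 + (-14.0867) = 101.81

101.81 dB


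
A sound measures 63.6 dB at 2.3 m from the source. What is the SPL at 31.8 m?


Given values:
  SPL1 = 63.6 dB, r1 = 2.3 m, r2 = 31.8 m
Formula: SPL2 = SPL1 - 20 * log10(r2 / r1)
Compute ratio: r2 / r1 = 31.8 / 2.3 = 13.8261
Compute log10: log10(13.8261) = 1.1407
Compute drop: 20 * 1.1407 = 22.814
SPL2 = 63.6 - 22.814 = 40.79

40.79 dB


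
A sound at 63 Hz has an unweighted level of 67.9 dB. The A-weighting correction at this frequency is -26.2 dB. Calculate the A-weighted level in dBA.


Given values:
  SPL = 67.9 dB
  A-weighting at 63 Hz = -26.2 dB
Formula: L_A = SPL + A_weight
L_A = 67.9 + (-26.2)
L_A = 41.7

41.7 dBA


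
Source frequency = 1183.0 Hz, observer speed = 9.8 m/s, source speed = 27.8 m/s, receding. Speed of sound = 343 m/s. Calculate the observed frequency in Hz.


Given values:
  f_s = 1183.0 Hz, v_o = 9.8 m/s, v_s = 27.8 m/s
  Direction: receding
Formula: f_o = f_s * (c - v_o) / (c + v_s)
Numerator: c - v_o = 343 - 9.8 = 333.2
Denominator: c + v_s = 343 + 27.8 = 370.8
f_o = 1183.0 * 333.2 / 370.8 = 1063.04

1063.04 Hz


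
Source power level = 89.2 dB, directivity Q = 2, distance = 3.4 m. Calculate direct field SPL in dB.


Given values:
  Lw = 89.2 dB, Q = 2, r = 3.4 m
Formula: SPL = Lw + 10 * log10(Q / (4 * pi * r^2))
Compute 4 * pi * r^2 = 4 * pi * 3.4^2 = 145.2672
Compute Q / denom = 2 / 145.2672 = 0.01376773
Compute 10 * log10(0.01376773) = -18.6114
SPL = 89.2 + (-18.6114) = 70.59

70.59 dB


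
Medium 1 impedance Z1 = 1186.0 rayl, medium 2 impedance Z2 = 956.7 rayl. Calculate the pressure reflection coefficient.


Given values:
  Z1 = 1186.0 rayl, Z2 = 956.7 rayl
Formula: R = (Z2 - Z1) / (Z2 + Z1)
Numerator: Z2 - Z1 = 956.7 - 1186.0 = -229.3
Denominator: Z2 + Z1 = 956.7 + 1186.0 = 2142.7
R = -229.3 / 2142.7 = -0.107

-0.107


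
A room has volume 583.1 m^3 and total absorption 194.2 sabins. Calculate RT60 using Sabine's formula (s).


Given values:
  V = 583.1 m^3
  A = 194.2 sabins
Formula: RT60 = 0.161 * V / A
Numerator: 0.161 * 583.1 = 93.8791
RT60 = 93.8791 / 194.2 = 0.483

0.483 s


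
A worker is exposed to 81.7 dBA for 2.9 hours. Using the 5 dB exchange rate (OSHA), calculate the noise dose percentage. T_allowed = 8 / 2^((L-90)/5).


Given values:
  L = 81.7 dBA, T = 2.9 hours
Formula: T_allowed = 8 / 2^((L - 90) / 5)
Compute exponent: (81.7 - 90) / 5 = -1.66
Compute 2^(-1.66) = 0.316439
T_allowed = 8 / 0.316439 = 25.281334 hours
Dose = (T / T_allowed) * 100
Dose = (2.9 / 25.281334) * 100 = 11.47

11.47 %


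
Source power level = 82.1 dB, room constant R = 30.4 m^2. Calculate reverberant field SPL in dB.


Given values:
  Lw = 82.1 dB, R = 30.4 m^2
Formula: SPL = Lw + 10 * log10(4 / R)
Compute 4 / R = 4 / 30.4 = 0.131579
Compute 10 * log10(0.131579) = -8.8081
SPL = 82.1 + (-8.8081) = 73.29

73.29 dB


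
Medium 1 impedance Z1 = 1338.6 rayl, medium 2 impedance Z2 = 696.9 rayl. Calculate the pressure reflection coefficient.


Given values:
  Z1 = 1338.6 rayl, Z2 = 696.9 rayl
Formula: R = (Z2 - Z1) / (Z2 + Z1)
Numerator: Z2 - Z1 = 696.9 - 1338.6 = -641.7
Denominator: Z2 + Z1 = 696.9 + 1338.6 = 2035.5
R = -641.7 / 2035.5 = -0.3153

-0.3153


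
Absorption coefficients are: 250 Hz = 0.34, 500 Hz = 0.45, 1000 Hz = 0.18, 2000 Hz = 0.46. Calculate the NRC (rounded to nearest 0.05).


Given values:
  a_250 = 0.34, a_500 = 0.45
  a_1000 = 0.18, a_2000 = 0.46
Formula: NRC = (a250 + a500 + a1000 + a2000) / 4
Sum = 0.34 + 0.45 + 0.18 + 0.46 = 1.43
NRC = 1.43 / 4 = 0.3575
Rounded to nearest 0.05: 0.35

0.35


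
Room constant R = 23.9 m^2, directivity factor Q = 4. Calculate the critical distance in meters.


Given values:
  R = 23.9 m^2, Q = 4
Formula: d_c = 0.141 * sqrt(Q * R)
Compute Q * R = 4 * 23.9 = 95.6
Compute sqrt(95.6) = 9.7775
d_c = 0.141 * 9.7775 = 1.379

1.379 m


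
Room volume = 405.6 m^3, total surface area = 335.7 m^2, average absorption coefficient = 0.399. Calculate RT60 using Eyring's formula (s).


Given values:
  V = 405.6 m^3, S = 335.7 m^2, alpha = 0.399
Formula: RT60 = 0.161 * V / (-S * ln(1 - alpha))
Compute ln(1 - 0.399) = ln(0.601) = -0.50916
Denominator: -335.7 * -0.50916 = 170.925
Numerator: 0.161 * 405.6 = 65.3016
RT60 = 65.3016 / 170.925 = 0.382

0.382 s


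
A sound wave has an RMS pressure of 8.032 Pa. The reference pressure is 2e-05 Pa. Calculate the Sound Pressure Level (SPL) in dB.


Given values:
  p = 8.032 Pa
  p_ref = 2e-05 Pa
Formula: SPL = 20 * log10(p / p_ref)
Compute ratio: p / p_ref = 8.032 / 2e-05 = 401600
Compute log10: log10(401600) = 5.603794
Multiply: SPL = 20 * 5.603794 = 112.08

112.08 dB


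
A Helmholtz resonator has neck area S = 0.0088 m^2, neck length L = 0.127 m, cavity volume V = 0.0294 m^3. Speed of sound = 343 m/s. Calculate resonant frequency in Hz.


Given values:
  S = 0.0088 m^2, L = 0.127 m, V = 0.0294 m^3, c = 343 m/s
Formula: f = (c / (2*pi)) * sqrt(S / (V * L))
Compute V * L = 0.0294 * 0.127 = 0.0037338
Compute S / (V * L) = 0.0088 / 0.0037338 = 2.3568
Compute sqrt(2.3568) = 1.535187
Compute c / (2*pi) = 343 / 6.283185 = 54.590148
f = 54.590148 * 1.535187 = 83.81

83.81 Hz


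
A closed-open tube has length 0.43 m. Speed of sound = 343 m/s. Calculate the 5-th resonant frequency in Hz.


Given values:
  Tube type: closed-open, L = 0.43 m, c = 343 m/s, n = 5
Formula: f_n = (2n - 1) * c / (4 * L)
Compute 2n - 1 = 2*5 - 1 = 9
Compute 4 * L = 4 * 0.43 = 1.72
f = 9 * 343 / 1.72
f = 1794.77

1794.77 Hz


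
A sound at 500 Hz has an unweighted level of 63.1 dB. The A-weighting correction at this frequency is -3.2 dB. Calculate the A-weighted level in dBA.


Given values:
  SPL = 63.1 dB
  A-weighting at 500 Hz = -3.2 dB
Formula: L_A = SPL + A_weight
L_A = 63.1 + (-3.2)
L_A = 59.9

59.9 dBA


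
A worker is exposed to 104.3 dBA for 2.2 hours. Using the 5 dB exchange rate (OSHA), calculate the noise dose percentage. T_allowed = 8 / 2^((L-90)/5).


Given values:
  L = 104.3 dBA, T = 2.2 hours
Formula: T_allowed = 8 / 2^((L - 90) / 5)
Compute exponent: (104.3 - 90) / 5 = 2.86
Compute 2^(2.86) = 7.260153
T_allowed = 8 / 7.260153 = 1.101905 hours
Dose = (T / T_allowed) * 100
Dose = (2.2 / 1.101905) * 100 = 199.65

199.65 %


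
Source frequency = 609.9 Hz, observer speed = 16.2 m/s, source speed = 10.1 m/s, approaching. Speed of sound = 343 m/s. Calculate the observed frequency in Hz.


Given values:
  f_s = 609.9 Hz, v_o = 16.2 m/s, v_s = 10.1 m/s
  Direction: approaching
Formula: f_o = f_s * (c + v_o) / (c - v_s)
Numerator: c + v_o = 343 + 16.2 = 359.2
Denominator: c - v_s = 343 - 10.1 = 332.9
f_o = 609.9 * 359.2 / 332.9 = 658.08

658.08 Hz


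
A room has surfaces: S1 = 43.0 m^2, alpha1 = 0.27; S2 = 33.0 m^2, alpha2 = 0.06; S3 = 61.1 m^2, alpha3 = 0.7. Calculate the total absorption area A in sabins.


Given surfaces:
  Surface 1: 43.0 * 0.27 = 11.61
  Surface 2: 33.0 * 0.06 = 1.98
  Surface 3: 61.1 * 0.7 = 42.77
Formula: A = sum(Si * alpha_i)
A = 11.61 + 1.98 + 42.77
A = 56.36

56.36 sabins


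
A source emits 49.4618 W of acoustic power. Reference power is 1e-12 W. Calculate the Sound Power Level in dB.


Given values:
  W = 49.4618 W
  W_ref = 1e-12 W
Formula: SWL = 10 * log10(W / W_ref)
Compute ratio: W / W_ref = 49461800000000
Compute log10: log10(49461800000000) = 13.69427
Multiply: SWL = 10 * 13.69427 = 136.94

136.94 dB


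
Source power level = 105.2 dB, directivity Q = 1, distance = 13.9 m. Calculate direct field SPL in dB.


Given values:
  Lw = 105.2 dB, Q = 1, r = 13.9 m
Formula: SPL = Lw + 10 * log10(Q / (4 * pi * r^2))
Compute 4 * pi * r^2 = 4 * pi * 13.9^2 = 2427.9485
Compute Q / denom = 1 / 2427.9485 = 0.00041187
Compute 10 * log10(0.00041187) = -33.8524
SPL = 105.2 + (-33.8524) = 71.35

71.35 dB


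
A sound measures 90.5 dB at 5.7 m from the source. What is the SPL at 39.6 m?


Given values:
  SPL1 = 90.5 dB, r1 = 5.7 m, r2 = 39.6 m
Formula: SPL2 = SPL1 - 20 * log10(r2 / r1)
Compute ratio: r2 / r1 = 39.6 / 5.7 = 6.9474
Compute log10: log10(6.9474) = 0.841822
Compute drop: 20 * 0.841822 = 16.8364
SPL2 = 90.5 - 16.8364 = 73.66

73.66 dB


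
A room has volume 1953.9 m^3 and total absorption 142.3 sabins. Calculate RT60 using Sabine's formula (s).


Given values:
  V = 1953.9 m^3
  A = 142.3 sabins
Formula: RT60 = 0.161 * V / A
Numerator: 0.161 * 1953.9 = 314.5779
RT60 = 314.5779 / 142.3 = 2.211

2.211 s


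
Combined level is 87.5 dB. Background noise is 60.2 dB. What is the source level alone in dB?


Given values:
  L_total = 87.5 dB, L_bg = 60.2 dB
Formula: L_source = 10 * log10(10^(L_total/10) - 10^(L_bg/10))
Convert to linear:
  10^(87.5/10) = 562341325.1903
  10^(60.2/10) = 1047128.5481
Difference: 562341325.1903 - 1047128.5481 = 561294196.6422
L_source = 10 * log10(561294196.6422) = 87.49

87.49 dB


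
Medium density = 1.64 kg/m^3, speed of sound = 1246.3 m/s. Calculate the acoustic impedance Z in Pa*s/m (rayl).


Given values:
  rho = 1.64 kg/m^3
  c = 1246.3 m/s
Formula: Z = rho * c
Z = 1.64 * 1246.3
Z = 2043.93

2043.93 rayl


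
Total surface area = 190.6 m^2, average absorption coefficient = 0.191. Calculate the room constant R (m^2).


Given values:
  S = 190.6 m^2, alpha = 0.191
Formula: R = S * alpha / (1 - alpha)
Numerator: 190.6 * 0.191 = 36.4046
Denominator: 1 - 0.191 = 0.809
R = 36.4046 / 0.809 = 45.0

45.0 m^2


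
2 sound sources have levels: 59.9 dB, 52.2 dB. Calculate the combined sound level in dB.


Formula: L_total = 10 * log10( sum(10^(Li/10)) )
  Source 1: 10^(59.9/10) = 977237.221
  Source 2: 10^(52.2/10) = 165958.6907
Sum of linear values = 1143195.9117
L_total = 10 * log10(1143195.9117) = 60.58

60.58 dB


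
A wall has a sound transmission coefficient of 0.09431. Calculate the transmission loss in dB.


Given values:
  tau = 0.09431
Formula: TL = 10 * log10(1 / tau)
Compute 1 / tau = 1 / 0.09431 = 10.6033
Compute log10(10.6033) = 1.025441
TL = 10 * 1.025441 = 10.25

10.25 dB


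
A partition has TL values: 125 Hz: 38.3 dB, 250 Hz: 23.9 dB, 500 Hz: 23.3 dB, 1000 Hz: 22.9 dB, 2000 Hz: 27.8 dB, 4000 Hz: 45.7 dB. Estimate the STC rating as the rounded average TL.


Given TL values at each frequency:
  125 Hz: 38.3 dB
  250 Hz: 23.9 dB
  500 Hz: 23.3 dB
  1000 Hz: 22.9 dB
  2000 Hz: 27.8 dB
  4000 Hz: 45.7 dB
Formula: STC ~ round(average of TL values)
Sum = 38.3 + 23.9 + 23.3 + 22.9 + 27.8 + 45.7 = 181.9
Average = 181.9 / 6 = 30.32
Rounded: 30

30


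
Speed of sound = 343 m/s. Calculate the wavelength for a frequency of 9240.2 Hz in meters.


Given values:
  c = 343 m/s, f = 9240.2 Hz
Formula: lambda = c / f
lambda = 343 / 9240.2
lambda = 0.0371

0.0371 m


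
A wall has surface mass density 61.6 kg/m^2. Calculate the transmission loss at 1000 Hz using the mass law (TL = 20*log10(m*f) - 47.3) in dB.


Given values:
  m = 61.6 kg/m^2, f = 1000 Hz
Formula: TL = 20 * log10(m * f) - 47.3
Compute m * f = 61.6 * 1000 = 61600.0
Compute log10(61600.0) = 4.789581
Compute 20 * 4.789581 = 95.7916
TL = 95.7916 - 47.3 = 48.49

48.49 dB


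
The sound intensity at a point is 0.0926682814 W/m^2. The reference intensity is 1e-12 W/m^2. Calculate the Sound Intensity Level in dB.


Given values:
  I = 0.0926682814 W/m^2
  I_ref = 1e-12 W/m^2
Formula: SIL = 10 * log10(I / I_ref)
Compute ratio: I / I_ref = 92668281400
Compute log10: log10(92668281400) = 10.966931
Multiply: SIL = 10 * 10.966931 = 109.67

109.67 dB


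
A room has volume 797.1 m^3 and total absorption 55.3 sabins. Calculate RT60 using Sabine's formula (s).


Given values:
  V = 797.1 m^3
  A = 55.3 sabins
Formula: RT60 = 0.161 * V / A
Numerator: 0.161 * 797.1 = 128.3331
RT60 = 128.3331 / 55.3 = 2.321

2.321 s


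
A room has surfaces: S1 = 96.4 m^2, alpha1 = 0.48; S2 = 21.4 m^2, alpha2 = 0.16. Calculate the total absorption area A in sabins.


Given surfaces:
  Surface 1: 96.4 * 0.48 = 46.272
  Surface 2: 21.4 * 0.16 = 3.424
Formula: A = sum(Si * alpha_i)
A = 46.272 + 3.424
A = 49.7

49.7 sabins


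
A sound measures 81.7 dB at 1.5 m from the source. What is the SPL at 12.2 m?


Given values:
  SPL1 = 81.7 dB, r1 = 1.5 m, r2 = 12.2 m
Formula: SPL2 = SPL1 - 20 * log10(r2 / r1)
Compute ratio: r2 / r1 = 12.2 / 1.5 = 8.1333
Compute log10: log10(8.1333) = 0.910267
Compute drop: 20 * 0.910267 = 18.2053
SPL2 = 81.7 - 18.2053 = 63.49

63.49 dB


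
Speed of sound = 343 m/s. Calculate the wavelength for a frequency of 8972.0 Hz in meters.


Given values:
  c = 343 m/s, f = 8972.0 Hz
Formula: lambda = c / f
lambda = 343 / 8972.0
lambda = 0.0382

0.0382 m


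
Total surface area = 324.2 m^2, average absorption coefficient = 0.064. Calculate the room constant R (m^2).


Given values:
  S = 324.2 m^2, alpha = 0.064
Formula: R = S * alpha / (1 - alpha)
Numerator: 324.2 * 0.064 = 20.7488
Denominator: 1 - 0.064 = 0.936
R = 20.7488 / 0.936 = 22.17

22.17 m^2


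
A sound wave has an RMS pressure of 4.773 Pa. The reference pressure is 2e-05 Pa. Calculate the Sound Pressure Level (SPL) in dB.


Given values:
  p = 4.773 Pa
  p_ref = 2e-05 Pa
Formula: SPL = 20 * log10(p / p_ref)
Compute ratio: p / p_ref = 4.773 / 2e-05 = 238650
Compute log10: log10(238650) = 5.377761
Multiply: SPL = 20 * 5.377761 = 107.56

107.56 dB


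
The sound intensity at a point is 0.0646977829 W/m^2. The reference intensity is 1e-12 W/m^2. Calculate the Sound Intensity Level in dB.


Given values:
  I = 0.0646977829 W/m^2
  I_ref = 1e-12 W/m^2
Formula: SIL = 10 * log10(I / I_ref)
Compute ratio: I / I_ref = 64697782900
Compute log10: log10(64697782900) = 10.810889
Multiply: SIL = 10 * 10.810889 = 108.11

108.11 dB


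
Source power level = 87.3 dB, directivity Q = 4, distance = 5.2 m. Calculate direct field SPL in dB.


Given values:
  Lw = 87.3 dB, Q = 4, r = 5.2 m
Formula: SPL = Lw + 10 * log10(Q / (4 * pi * r^2))
Compute 4 * pi * r^2 = 4 * pi * 5.2^2 = 339.7947
Compute Q / denom = 4 / 339.7947 = 0.01177181
Compute 10 * log10(0.01177181) = -19.2916
SPL = 87.3 + (-19.2916) = 68.01

68.01 dB


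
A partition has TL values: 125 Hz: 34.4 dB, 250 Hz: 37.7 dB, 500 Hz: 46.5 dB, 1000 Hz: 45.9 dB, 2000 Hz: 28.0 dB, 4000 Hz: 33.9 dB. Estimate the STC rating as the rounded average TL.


Given TL values at each frequency:
  125 Hz: 34.4 dB
  250 Hz: 37.7 dB
  500 Hz: 46.5 dB
  1000 Hz: 45.9 dB
  2000 Hz: 28.0 dB
  4000 Hz: 33.9 dB
Formula: STC ~ round(average of TL values)
Sum = 34.4 + 37.7 + 46.5 + 45.9 + 28.0 + 33.9 = 226.4
Average = 226.4 / 6 = 37.73
Rounded: 38

38


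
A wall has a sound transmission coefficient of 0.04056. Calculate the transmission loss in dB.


Given values:
  tau = 0.04056
Formula: TL = 10 * log10(1 / tau)
Compute 1 / tau = 1 / 0.04056 = 24.6548
Compute log10(24.6548) = 1.391901
TL = 10 * 1.391901 = 13.92

13.92 dB


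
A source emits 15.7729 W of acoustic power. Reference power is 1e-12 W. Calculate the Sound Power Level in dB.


Given values:
  W = 15.7729 W
  W_ref = 1e-12 W
Formula: SWL = 10 * log10(W / W_ref)
Compute ratio: W / W_ref = 15772900000000
Compute log10: log10(15772900000000) = 13.197912
Multiply: SWL = 10 * 13.197912 = 131.98

131.98 dB


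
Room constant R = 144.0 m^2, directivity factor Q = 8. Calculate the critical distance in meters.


Given values:
  R = 144.0 m^2, Q = 8
Formula: d_c = 0.141 * sqrt(Q * R)
Compute Q * R = 8 * 144.0 = 1152.0
Compute sqrt(1152.0) = 33.9411
d_c = 0.141 * 33.9411 = 4.786

4.786 m


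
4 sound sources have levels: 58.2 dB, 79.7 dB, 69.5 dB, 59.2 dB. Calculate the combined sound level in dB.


Formula: L_total = 10 * log10( sum(10^(Li/10)) )
  Source 1: 10^(58.2/10) = 660693.448
  Source 2: 10^(79.7/10) = 93325430.0797
  Source 3: 10^(69.5/10) = 8912509.3813
  Source 4: 10^(59.2/10) = 831763.7711
Sum of linear values = 103730396.6801
L_total = 10 * log10(103730396.6801) = 80.16

80.16 dB


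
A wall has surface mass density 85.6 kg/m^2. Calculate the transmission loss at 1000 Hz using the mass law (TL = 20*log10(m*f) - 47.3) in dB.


Given values:
  m = 85.6 kg/m^2, f = 1000 Hz
Formula: TL = 20 * log10(m * f) - 47.3
Compute m * f = 85.6 * 1000 = 85600.0
Compute log10(85600.0) = 4.932474
Compute 20 * 4.932474 = 98.6495
TL = 98.6495 - 47.3 = 51.35

51.35 dB


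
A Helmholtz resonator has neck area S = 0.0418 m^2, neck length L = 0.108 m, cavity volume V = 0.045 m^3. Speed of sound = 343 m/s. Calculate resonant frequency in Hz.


Given values:
  S = 0.0418 m^2, L = 0.108 m, V = 0.045 m^3, c = 343 m/s
Formula: f = (c / (2*pi)) * sqrt(S / (V * L))
Compute V * L = 0.045 * 0.108 = 0.00486
Compute S / (V * L) = 0.0418 / 0.00486 = 8.6008
Compute sqrt(8.6008) = 2.932712
Compute c / (2*pi) = 343 / 6.283185 = 54.590148
f = 54.590148 * 2.932712 = 160.1

160.1 Hz


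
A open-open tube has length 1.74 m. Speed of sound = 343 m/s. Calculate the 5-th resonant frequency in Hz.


Given values:
  Tube type: open-open, L = 1.74 m, c = 343 m/s, n = 5
Formula: f_n = n * c / (2 * L)
Compute 2 * L = 2 * 1.74 = 3.48
f = 5 * 343 / 3.48
f = 492.82

492.82 Hz


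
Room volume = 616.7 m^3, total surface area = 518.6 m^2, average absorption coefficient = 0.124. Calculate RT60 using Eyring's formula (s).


Given values:
  V = 616.7 m^3, S = 518.6 m^2, alpha = 0.124
Formula: RT60 = 0.161 * V / (-S * ln(1 - alpha))
Compute ln(1 - 0.124) = ln(0.876) = -0.132389
Denominator: -518.6 * -0.132389 = 68.6569
Numerator: 0.161 * 616.7 = 99.2887
RT60 = 99.2887 / 68.6569 = 1.446

1.446 s


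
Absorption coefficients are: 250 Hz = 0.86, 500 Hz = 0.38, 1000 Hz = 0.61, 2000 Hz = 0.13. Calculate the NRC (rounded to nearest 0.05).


Given values:
  a_250 = 0.86, a_500 = 0.38
  a_1000 = 0.61, a_2000 = 0.13
Formula: NRC = (a250 + a500 + a1000 + a2000) / 4
Sum = 0.86 + 0.38 + 0.61 + 0.13 = 1.98
NRC = 1.98 / 4 = 0.495
Rounded to nearest 0.05: 0.5

0.5


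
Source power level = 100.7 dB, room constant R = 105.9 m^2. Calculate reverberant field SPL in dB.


Given values:
  Lw = 100.7 dB, R = 105.9 m^2
Formula: SPL = Lw + 10 * log10(4 / R)
Compute 4 / R = 4 / 105.9 = 0.037771
Compute 10 * log10(0.037771) = -14.2284
SPL = 100.7 + (-14.2284) = 86.47

86.47 dB


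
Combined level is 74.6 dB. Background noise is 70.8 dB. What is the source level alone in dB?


Given values:
  L_total = 74.6 dB, L_bg = 70.8 dB
Formula: L_source = 10 * log10(10^(L_total/10) - 10^(L_bg/10))
Convert to linear:
  10^(74.6/10) = 28840315.0313
  10^(70.8/10) = 12022644.3462
Difference: 28840315.0313 - 12022644.3462 = 16817670.6851
L_source = 10 * log10(16817670.6851) = 72.26

72.26 dB


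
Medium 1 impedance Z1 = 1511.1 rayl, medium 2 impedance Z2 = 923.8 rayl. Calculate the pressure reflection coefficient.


Given values:
  Z1 = 1511.1 rayl, Z2 = 923.8 rayl
Formula: R = (Z2 - Z1) / (Z2 + Z1)
Numerator: Z2 - Z1 = 923.8 - 1511.1 = -587.3
Denominator: Z2 + Z1 = 923.8 + 1511.1 = 2434.9
R = -587.3 / 2434.9 = -0.2412

-0.2412


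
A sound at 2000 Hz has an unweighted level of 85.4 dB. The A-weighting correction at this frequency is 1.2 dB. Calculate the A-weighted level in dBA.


Given values:
  SPL = 85.4 dB
  A-weighting at 2000 Hz = 1.2 dB
Formula: L_A = SPL + A_weight
L_A = 85.4 + (1.2)
L_A = 86.6

86.6 dBA


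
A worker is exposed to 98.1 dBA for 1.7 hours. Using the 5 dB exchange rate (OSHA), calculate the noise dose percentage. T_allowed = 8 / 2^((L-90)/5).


Given values:
  L = 98.1 dBA, T = 1.7 hours
Formula: T_allowed = 8 / 2^((L - 90) / 5)
Compute exponent: (98.1 - 90) / 5 = 1.62
Compute 2^(1.62) = 3.07375
T_allowed = 8 / 3.07375 = 2.602684 hours
Dose = (T / T_allowed) * 100
Dose = (1.7 / 2.602684) * 100 = 65.32

65.32 %


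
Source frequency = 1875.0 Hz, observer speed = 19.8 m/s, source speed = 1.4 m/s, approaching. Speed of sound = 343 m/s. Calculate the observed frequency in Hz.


Given values:
  f_s = 1875.0 Hz, v_o = 19.8 m/s, v_s = 1.4 m/s
  Direction: approaching
Formula: f_o = f_s * (c + v_o) / (c - v_s)
Numerator: c + v_o = 343 + 19.8 = 362.8
Denominator: c - v_s = 343 - 1.4 = 341.6
f_o = 1875.0 * 362.8 / 341.6 = 1991.36

1991.36 Hz


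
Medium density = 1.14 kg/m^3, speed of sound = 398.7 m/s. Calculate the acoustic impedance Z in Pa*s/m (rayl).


Given values:
  rho = 1.14 kg/m^3
  c = 398.7 m/s
Formula: Z = rho * c
Z = 1.14 * 398.7
Z = 454.52

454.52 rayl


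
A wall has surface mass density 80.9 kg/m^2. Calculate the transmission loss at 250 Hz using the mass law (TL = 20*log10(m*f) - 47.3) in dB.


Given values:
  m = 80.9 kg/m^2, f = 250 Hz
Formula: TL = 20 * log10(m * f) - 47.3
Compute m * f = 80.9 * 250 = 20225.0
Compute log10(20225.0) = 4.305889
Compute 20 * 4.305889 = 86.1178
TL = 86.1178 - 47.3 = 38.82

38.82 dB


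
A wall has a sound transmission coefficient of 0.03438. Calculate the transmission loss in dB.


Given values:
  tau = 0.03438
Formula: TL = 10 * log10(1 / tau)
Compute 1 / tau = 1 / 0.03438 = 29.0867
Compute log10(29.0867) = 1.463694
TL = 10 * 1.463694 = 14.64

14.64 dB


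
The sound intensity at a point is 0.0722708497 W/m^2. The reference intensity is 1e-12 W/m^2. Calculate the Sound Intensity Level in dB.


Given values:
  I = 0.0722708497 W/m^2
  I_ref = 1e-12 W/m^2
Formula: SIL = 10 * log10(I / I_ref)
Compute ratio: I / I_ref = 72270849700
Compute log10: log10(72270849700) = 10.858963
Multiply: SIL = 10 * 10.858963 = 108.59

108.59 dB


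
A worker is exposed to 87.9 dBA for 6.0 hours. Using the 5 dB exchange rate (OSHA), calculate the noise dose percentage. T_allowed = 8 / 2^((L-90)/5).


Given values:
  L = 87.9 dBA, T = 6.0 hours
Formula: T_allowed = 8 / 2^((L - 90) / 5)
Compute exponent: (87.9 - 90) / 5 = -0.42
Compute 2^(-0.42) = 0.747425
T_allowed = 8 / 0.747425 = 10.703415 hours
Dose = (T / T_allowed) * 100
Dose = (6.0 / 10.703415) * 100 = 56.06

56.06 %


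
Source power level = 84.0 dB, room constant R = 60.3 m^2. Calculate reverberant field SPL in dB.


Given values:
  Lw = 84.0 dB, R = 60.3 m^2
Formula: SPL = Lw + 10 * log10(4 / R)
Compute 4 / R = 4 / 60.3 = 0.066335
Compute 10 * log10(0.066335) = -11.7826
SPL = 84.0 + (-11.7826) = 72.22

72.22 dB


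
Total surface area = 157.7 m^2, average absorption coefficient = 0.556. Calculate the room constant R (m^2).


Given values:
  S = 157.7 m^2, alpha = 0.556
Formula: R = S * alpha / (1 - alpha)
Numerator: 157.7 * 0.556 = 87.6812
Denominator: 1 - 0.556 = 0.444
R = 87.6812 / 0.444 = 197.48

197.48 m^2


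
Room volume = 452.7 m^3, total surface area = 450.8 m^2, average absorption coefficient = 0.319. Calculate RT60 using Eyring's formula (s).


Given values:
  V = 452.7 m^3, S = 450.8 m^2, alpha = 0.319
Formula: RT60 = 0.161 * V / (-S * ln(1 - alpha))
Compute ln(1 - 0.319) = ln(0.681) = -0.384193
Denominator: -450.8 * -0.384193 = 173.1942
Numerator: 0.161 * 452.7 = 72.8847
RT60 = 72.8847 / 173.1942 = 0.421

0.421 s


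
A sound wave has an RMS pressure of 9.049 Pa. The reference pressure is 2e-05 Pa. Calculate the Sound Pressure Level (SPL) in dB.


Given values:
  p = 9.049 Pa
  p_ref = 2e-05 Pa
Formula: SPL = 20 * log10(p / p_ref)
Compute ratio: p / p_ref = 9.049 / 2e-05 = 452450
Compute log10: log10(452450) = 5.655571
Multiply: SPL = 20 * 5.655571 = 113.11

113.11 dB


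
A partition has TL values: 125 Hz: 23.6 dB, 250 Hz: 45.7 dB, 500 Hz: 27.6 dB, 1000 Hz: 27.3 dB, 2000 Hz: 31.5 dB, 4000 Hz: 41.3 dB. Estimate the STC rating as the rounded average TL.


Given TL values at each frequency:
  125 Hz: 23.6 dB
  250 Hz: 45.7 dB
  500 Hz: 27.6 dB
  1000 Hz: 27.3 dB
  2000 Hz: 31.5 dB
  4000 Hz: 41.3 dB
Formula: STC ~ round(average of TL values)
Sum = 23.6 + 45.7 + 27.6 + 27.3 + 31.5 + 41.3 = 197.0
Average = 197.0 / 6 = 32.83
Rounded: 33

33


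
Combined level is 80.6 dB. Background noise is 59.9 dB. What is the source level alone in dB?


Given values:
  L_total = 80.6 dB, L_bg = 59.9 dB
Formula: L_source = 10 * log10(10^(L_total/10) - 10^(L_bg/10))
Convert to linear:
  10^(80.6/10) = 114815362.1497
  10^(59.9/10) = 977237.221
Difference: 114815362.1497 - 977237.221 = 113838124.9287
L_source = 10 * log10(113838124.9287) = 80.56

80.56 dB


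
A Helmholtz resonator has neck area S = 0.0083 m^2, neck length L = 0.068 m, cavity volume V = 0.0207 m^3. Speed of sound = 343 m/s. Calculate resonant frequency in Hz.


Given values:
  S = 0.0083 m^2, L = 0.068 m, V = 0.0207 m^3, c = 343 m/s
Formula: f = (c / (2*pi)) * sqrt(S / (V * L))
Compute V * L = 0.0207 * 0.068 = 0.0014076
Compute S / (V * L) = 0.0083 / 0.0014076 = 5.8966
Compute sqrt(5.8966) = 2.428292
Compute c / (2*pi) = 343 / 6.283185 = 54.590148
f = 54.590148 * 2.428292 = 132.56

132.56 Hz


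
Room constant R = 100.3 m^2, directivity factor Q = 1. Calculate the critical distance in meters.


Given values:
  R = 100.3 m^2, Q = 1
Formula: d_c = 0.141 * sqrt(Q * R)
Compute Q * R = 1 * 100.3 = 100.3
Compute sqrt(100.3) = 10.015
d_c = 0.141 * 10.015 = 1.412

1.412 m


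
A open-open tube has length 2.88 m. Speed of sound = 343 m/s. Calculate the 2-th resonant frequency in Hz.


Given values:
  Tube type: open-open, L = 2.88 m, c = 343 m/s, n = 2
Formula: f_n = n * c / (2 * L)
Compute 2 * L = 2 * 2.88 = 5.76
f = 2 * 343 / 5.76
f = 119.1

119.1 Hz


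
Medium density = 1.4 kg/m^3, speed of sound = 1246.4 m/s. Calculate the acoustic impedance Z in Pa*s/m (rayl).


Given values:
  rho = 1.4 kg/m^3
  c = 1246.4 m/s
Formula: Z = rho * c
Z = 1.4 * 1246.4
Z = 1744.96

1744.96 rayl


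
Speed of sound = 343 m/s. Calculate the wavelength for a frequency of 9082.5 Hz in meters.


Given values:
  c = 343 m/s, f = 9082.5 Hz
Formula: lambda = c / f
lambda = 343 / 9082.5
lambda = 0.0378

0.0378 m


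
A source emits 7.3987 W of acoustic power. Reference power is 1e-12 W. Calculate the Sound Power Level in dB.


Given values:
  W = 7.3987 W
  W_ref = 1e-12 W
Formula: SWL = 10 * log10(W / W_ref)
Compute ratio: W / W_ref = 7398700000000
Compute log10: log10(7398700000000) = 12.869155
Multiply: SWL = 10 * 12.869155 = 128.69

128.69 dB


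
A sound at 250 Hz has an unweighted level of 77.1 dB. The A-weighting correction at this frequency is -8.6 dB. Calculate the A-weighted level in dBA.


Given values:
  SPL = 77.1 dB
  A-weighting at 250 Hz = -8.6 dB
Formula: L_A = SPL + A_weight
L_A = 77.1 + (-8.6)
L_A = 68.5

68.5 dBA


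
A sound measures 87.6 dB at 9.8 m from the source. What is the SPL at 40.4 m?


Given values:
  SPL1 = 87.6 dB, r1 = 9.8 m, r2 = 40.4 m
Formula: SPL2 = SPL1 - 20 * log10(r2 / r1)
Compute ratio: r2 / r1 = 40.4 / 9.8 = 4.1224
Compute log10: log10(4.1224) = 0.61515
Compute drop: 20 * 0.61515 = 12.303
SPL2 = 87.6 - 12.303 = 75.3

75.3 dB


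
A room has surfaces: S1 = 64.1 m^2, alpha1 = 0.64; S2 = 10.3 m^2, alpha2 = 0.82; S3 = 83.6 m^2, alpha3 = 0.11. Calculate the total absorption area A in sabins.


Given surfaces:
  Surface 1: 64.1 * 0.64 = 41.024
  Surface 2: 10.3 * 0.82 = 8.446
  Surface 3: 83.6 * 0.11 = 9.196
Formula: A = sum(Si * alpha_i)
A = 41.024 + 8.446 + 9.196
A = 58.67

58.67 sabins


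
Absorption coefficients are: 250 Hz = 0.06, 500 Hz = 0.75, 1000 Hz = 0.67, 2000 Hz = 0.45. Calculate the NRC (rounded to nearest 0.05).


Given values:
  a_250 = 0.06, a_500 = 0.75
  a_1000 = 0.67, a_2000 = 0.45
Formula: NRC = (a250 + a500 + a1000 + a2000) / 4
Sum = 0.06 + 0.75 + 0.67 + 0.45 = 1.93
NRC = 1.93 / 4 = 0.4825
Rounded to nearest 0.05: 0.5

0.5


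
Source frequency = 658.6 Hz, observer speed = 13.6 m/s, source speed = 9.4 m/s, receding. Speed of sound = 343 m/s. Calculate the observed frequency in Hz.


Given values:
  f_s = 658.6 Hz, v_o = 13.6 m/s, v_s = 9.4 m/s
  Direction: receding
Formula: f_o = f_s * (c - v_o) / (c + v_s)
Numerator: c - v_o = 343 - 13.6 = 329.4
Denominator: c + v_s = 343 + 9.4 = 352.4
f_o = 658.6 * 329.4 / 352.4 = 615.62

615.62 Hz


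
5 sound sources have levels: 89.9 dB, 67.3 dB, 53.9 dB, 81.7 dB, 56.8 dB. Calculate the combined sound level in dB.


Formula: L_total = 10 * log10( sum(10^(Li/10)) )
  Source 1: 10^(89.9/10) = 977237220.9558
  Source 2: 10^(67.3/10) = 5370317.9637
  Source 3: 10^(53.9/10) = 245470.8916
  Source 4: 10^(81.7/10) = 147910838.8168
  Source 5: 10^(56.8/10) = 478630.0923
Sum of linear values = 1131242478.7202
L_total = 10 * log10(1131242478.7202) = 90.54

90.54 dB


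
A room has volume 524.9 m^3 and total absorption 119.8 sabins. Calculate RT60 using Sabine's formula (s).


Given values:
  V = 524.9 m^3
  A = 119.8 sabins
Formula: RT60 = 0.161 * V / A
Numerator: 0.161 * 524.9 = 84.5089
RT60 = 84.5089 / 119.8 = 0.705

0.705 s


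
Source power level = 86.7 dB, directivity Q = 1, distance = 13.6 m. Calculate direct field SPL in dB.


Given values:
  Lw = 86.7 dB, Q = 1, r = 13.6 m
Formula: SPL = Lw + 10 * log10(Q / (4 * pi * r^2))
Compute 4 * pi * r^2 = 4 * pi * 13.6^2 = 2324.2759
Compute Q / denom = 1 / 2324.2759 = 0.00043024
Compute 10 * log10(0.00043024) = -33.6629
SPL = 86.7 + (-33.6629) = 53.04

53.04 dB


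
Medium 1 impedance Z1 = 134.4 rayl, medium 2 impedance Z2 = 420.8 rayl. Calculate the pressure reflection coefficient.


Given values:
  Z1 = 134.4 rayl, Z2 = 420.8 rayl
Formula: R = (Z2 - Z1) / (Z2 + Z1)
Numerator: Z2 - Z1 = 420.8 - 134.4 = 286.4
Denominator: Z2 + Z1 = 420.8 + 134.4 = 555.2
R = 286.4 / 555.2 = 0.5159

0.5159


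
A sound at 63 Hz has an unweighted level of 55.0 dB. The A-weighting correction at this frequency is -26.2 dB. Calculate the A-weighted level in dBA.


Given values:
  SPL = 55.0 dB
  A-weighting at 63 Hz = -26.2 dB
Formula: L_A = SPL + A_weight
L_A = 55.0 + (-26.2)
L_A = 28.8

28.8 dBA


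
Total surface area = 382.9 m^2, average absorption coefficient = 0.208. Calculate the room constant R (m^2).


Given values:
  S = 382.9 m^2, alpha = 0.208
Formula: R = S * alpha / (1 - alpha)
Numerator: 382.9 * 0.208 = 79.6432
Denominator: 1 - 0.208 = 0.792
R = 79.6432 / 0.792 = 100.56

100.56 m^2


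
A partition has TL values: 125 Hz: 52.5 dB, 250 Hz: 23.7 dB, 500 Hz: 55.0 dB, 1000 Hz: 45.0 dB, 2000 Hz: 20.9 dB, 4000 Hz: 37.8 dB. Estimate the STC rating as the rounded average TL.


Given TL values at each frequency:
  125 Hz: 52.5 dB
  250 Hz: 23.7 dB
  500 Hz: 55.0 dB
  1000 Hz: 45.0 dB
  2000 Hz: 20.9 dB
  4000 Hz: 37.8 dB
Formula: STC ~ round(average of TL values)
Sum = 52.5 + 23.7 + 55.0 + 45.0 + 20.9 + 37.8 = 234.9
Average = 234.9 / 6 = 39.15
Rounded: 39

39


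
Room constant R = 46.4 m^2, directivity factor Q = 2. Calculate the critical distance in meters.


Given values:
  R = 46.4 m^2, Q = 2
Formula: d_c = 0.141 * sqrt(Q * R)
Compute Q * R = 2 * 46.4 = 92.8
Compute sqrt(92.8) = 9.6333
d_c = 0.141 * 9.6333 = 1.358

1.358 m


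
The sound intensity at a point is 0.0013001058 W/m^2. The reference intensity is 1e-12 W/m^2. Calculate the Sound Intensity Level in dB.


Given values:
  I = 0.0013001058 W/m^2
  I_ref = 1e-12 W/m^2
Formula: SIL = 10 * log10(I / I_ref)
Compute ratio: I / I_ref = 1300105800
Compute log10: log10(1300105800) = 9.113979
Multiply: SIL = 10 * 9.113979 = 91.14

91.14 dB


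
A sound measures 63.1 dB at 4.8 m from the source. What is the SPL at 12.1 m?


Given values:
  SPL1 = 63.1 dB, r1 = 4.8 m, r2 = 12.1 m
Formula: SPL2 = SPL1 - 20 * log10(r2 / r1)
Compute ratio: r2 / r1 = 12.1 / 4.8 = 2.5208
Compute log10: log10(2.5208) = 0.401538
Compute drop: 20 * 0.401538 = 8.0308
SPL2 = 63.1 - 8.0308 = 55.07

55.07 dB


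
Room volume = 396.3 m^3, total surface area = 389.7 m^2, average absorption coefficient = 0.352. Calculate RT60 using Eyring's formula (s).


Given values:
  V = 396.3 m^3, S = 389.7 m^2, alpha = 0.352
Formula: RT60 = 0.161 * V / (-S * ln(1 - alpha))
Compute ln(1 - 0.352) = ln(0.648) = -0.433865
Denominator: -389.7 * -0.433865 = 169.0772
Numerator: 0.161 * 396.3 = 63.8043
RT60 = 63.8043 / 169.0772 = 0.377

0.377 s


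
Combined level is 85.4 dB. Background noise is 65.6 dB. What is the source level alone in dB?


Given values:
  L_total = 85.4 dB, L_bg = 65.6 dB
Formula: L_source = 10 * log10(10^(L_total/10) - 10^(L_bg/10))
Convert to linear:
  10^(85.4/10) = 346736850.4525
  10^(65.6/10) = 3630780.5477
Difference: 346736850.4525 - 3630780.5477 = 343106069.9048
L_source = 10 * log10(343106069.9048) = 85.35

85.35 dB


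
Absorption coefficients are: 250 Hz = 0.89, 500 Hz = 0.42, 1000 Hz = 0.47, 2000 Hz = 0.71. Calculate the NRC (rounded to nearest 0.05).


Given values:
  a_250 = 0.89, a_500 = 0.42
  a_1000 = 0.47, a_2000 = 0.71
Formula: NRC = (a250 + a500 + a1000 + a2000) / 4
Sum = 0.89 + 0.42 + 0.47 + 0.71 = 2.49
NRC = 2.49 / 4 = 0.6225
Rounded to nearest 0.05: 0.6

0.6


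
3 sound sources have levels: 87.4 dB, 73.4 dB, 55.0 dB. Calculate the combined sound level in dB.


Formula: L_total = 10 * log10( sum(10^(Li/10)) )
  Source 1: 10^(87.4/10) = 549540873.8576
  Source 2: 10^(73.4/10) = 21877616.2395
  Source 3: 10^(55.0/10) = 316227.766
Sum of linear values = 571734717.8631
L_total = 10 * log10(571734717.8631) = 87.57

87.57 dB


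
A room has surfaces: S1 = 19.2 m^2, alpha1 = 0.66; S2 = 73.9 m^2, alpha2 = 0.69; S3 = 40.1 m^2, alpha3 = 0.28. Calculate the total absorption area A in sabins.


Given surfaces:
  Surface 1: 19.2 * 0.66 = 12.672
  Surface 2: 73.9 * 0.69 = 50.991
  Surface 3: 40.1 * 0.28 = 11.228
Formula: A = sum(Si * alpha_i)
A = 12.672 + 50.991 + 11.228
A = 74.89

74.89 sabins


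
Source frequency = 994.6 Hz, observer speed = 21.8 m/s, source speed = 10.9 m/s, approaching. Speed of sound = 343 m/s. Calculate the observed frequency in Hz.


Given values:
  f_s = 994.6 Hz, v_o = 21.8 m/s, v_s = 10.9 m/s
  Direction: approaching
Formula: f_o = f_s * (c + v_o) / (c - v_s)
Numerator: c + v_o = 343 + 21.8 = 364.8
Denominator: c - v_s = 343 - 10.9 = 332.1
f_o = 994.6 * 364.8 / 332.1 = 1092.53

1092.53 Hz


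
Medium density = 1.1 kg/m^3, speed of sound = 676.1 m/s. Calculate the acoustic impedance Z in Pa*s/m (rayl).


Given values:
  rho = 1.1 kg/m^3
  c = 676.1 m/s
Formula: Z = rho * c
Z = 1.1 * 676.1
Z = 743.71

743.71 rayl


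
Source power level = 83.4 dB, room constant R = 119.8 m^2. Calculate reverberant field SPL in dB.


Given values:
  Lw = 83.4 dB, R = 119.8 m^2
Formula: SPL = Lw + 10 * log10(4 / R)
Compute 4 / R = 4 / 119.8 = 0.033389
Compute 10 * log10(0.033389) = -14.764
SPL = 83.4 + (-14.764) = 68.64

68.64 dB


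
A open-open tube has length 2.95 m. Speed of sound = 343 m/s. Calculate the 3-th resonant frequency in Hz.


Given values:
  Tube type: open-open, L = 2.95 m, c = 343 m/s, n = 3
Formula: f_n = n * c / (2 * L)
Compute 2 * L = 2 * 2.95 = 5.9
f = 3 * 343 / 5.9
f = 174.41

174.41 Hz


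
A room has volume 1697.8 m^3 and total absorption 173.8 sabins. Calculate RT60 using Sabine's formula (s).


Given values:
  V = 1697.8 m^3
  A = 173.8 sabins
Formula: RT60 = 0.161 * V / A
Numerator: 0.161 * 1697.8 = 273.3458
RT60 = 273.3458 / 173.8 = 1.573

1.573 s


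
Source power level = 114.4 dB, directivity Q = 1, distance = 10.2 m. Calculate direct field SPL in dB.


Given values:
  Lw = 114.4 dB, Q = 1, r = 10.2 m
Formula: SPL = Lw + 10 * log10(Q / (4 * pi * r^2))
Compute 4 * pi * r^2 = 4 * pi * 10.2^2 = 1307.4052
Compute Q / denom = 1 / 1307.4052 = 0.00076487
Compute 10 * log10(0.00076487) = -31.1641
SPL = 114.4 + (-31.1641) = 83.24

83.24 dB


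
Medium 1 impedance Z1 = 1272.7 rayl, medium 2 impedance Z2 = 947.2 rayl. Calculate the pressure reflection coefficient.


Given values:
  Z1 = 1272.7 rayl, Z2 = 947.2 rayl
Formula: R = (Z2 - Z1) / (Z2 + Z1)
Numerator: Z2 - Z1 = 947.2 - 1272.7 = -325.5
Denominator: Z2 + Z1 = 947.2 + 1272.7 = 2219.9
R = -325.5 / 2219.9 = -0.1466

-0.1466


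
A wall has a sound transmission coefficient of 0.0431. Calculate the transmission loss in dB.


Given values:
  tau = 0.0431
Formula: TL = 10 * log10(1 / tau)
Compute 1 / tau = 1 / 0.0431 = 23.2019
Compute log10(23.2019) = 1.365524
TL = 10 * 1.365524 = 13.66

13.66 dB


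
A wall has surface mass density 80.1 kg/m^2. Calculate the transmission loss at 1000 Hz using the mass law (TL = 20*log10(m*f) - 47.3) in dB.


Given values:
  m = 80.1 kg/m^2, f = 1000 Hz
Formula: TL = 20 * log10(m * f) - 47.3
Compute m * f = 80.1 * 1000 = 80100.0
Compute log10(80100.0) = 4.903633
Compute 20 * 4.903633 = 98.0727
TL = 98.0727 - 47.3 = 50.77

50.77 dB


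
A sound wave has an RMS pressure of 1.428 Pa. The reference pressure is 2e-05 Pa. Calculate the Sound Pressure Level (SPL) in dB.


Given values:
  p = 1.428 Pa
  p_ref = 2e-05 Pa
Formula: SPL = 20 * log10(p / p_ref)
Compute ratio: p / p_ref = 1.428 / 2e-05 = 71400
Compute log10: log10(71400) = 4.853698
Multiply: SPL = 20 * 4.853698 = 97.07

97.07 dB


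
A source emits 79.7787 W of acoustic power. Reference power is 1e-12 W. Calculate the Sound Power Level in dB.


Given values:
  W = 79.7787 W
  W_ref = 1e-12 W
Formula: SWL = 10 * log10(W / W_ref)
Compute ratio: W / W_ref = 79778700000000
Compute log10: log10(79778700000000) = 13.901887
Multiply: SWL = 10 * 13.901887 = 139.02

139.02 dB


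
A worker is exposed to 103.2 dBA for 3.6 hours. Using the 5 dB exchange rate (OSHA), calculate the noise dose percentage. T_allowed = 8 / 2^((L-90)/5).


Given values:
  L = 103.2 dBA, T = 3.6 hours
Formula: T_allowed = 8 / 2^((L - 90) / 5)
Compute exponent: (103.2 - 90) / 5 = 2.64
Compute 2^(2.64) = 6.233317
T_allowed = 8 / 6.233317 = 1.283426 hours
Dose = (T / T_allowed) * 100
Dose = (3.6 / 1.283426) * 100 = 280.5

280.5 %


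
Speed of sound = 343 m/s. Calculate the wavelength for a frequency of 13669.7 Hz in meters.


Given values:
  c = 343 m/s, f = 13669.7 Hz
Formula: lambda = c / f
lambda = 343 / 13669.7
lambda = 0.0251

0.0251 m


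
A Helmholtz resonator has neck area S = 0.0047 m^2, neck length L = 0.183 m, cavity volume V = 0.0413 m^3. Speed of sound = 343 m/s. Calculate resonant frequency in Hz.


Given values:
  S = 0.0047 m^2, L = 0.183 m, V = 0.0413 m^3, c = 343 m/s
Formula: f = (c / (2*pi)) * sqrt(S / (V * L))
Compute V * L = 0.0413 * 0.183 = 0.0075579
Compute S / (V * L) = 0.0047 / 0.0075579 = 0.6219
Compute sqrt(0.6219) = 0.788606
Compute c / (2*pi) = 343 / 6.283185 = 54.590148
f = 54.590148 * 0.788606 = 43.05

43.05 Hz


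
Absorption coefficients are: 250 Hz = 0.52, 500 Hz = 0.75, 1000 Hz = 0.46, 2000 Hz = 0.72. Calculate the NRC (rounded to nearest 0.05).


Given values:
  a_250 = 0.52, a_500 = 0.75
  a_1000 = 0.46, a_2000 = 0.72
Formula: NRC = (a250 + a500 + a1000 + a2000) / 4
Sum = 0.52 + 0.75 + 0.46 + 0.72 = 2.45
NRC = 2.45 / 4 = 0.6125
Rounded to nearest 0.05: 0.6

0.6
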